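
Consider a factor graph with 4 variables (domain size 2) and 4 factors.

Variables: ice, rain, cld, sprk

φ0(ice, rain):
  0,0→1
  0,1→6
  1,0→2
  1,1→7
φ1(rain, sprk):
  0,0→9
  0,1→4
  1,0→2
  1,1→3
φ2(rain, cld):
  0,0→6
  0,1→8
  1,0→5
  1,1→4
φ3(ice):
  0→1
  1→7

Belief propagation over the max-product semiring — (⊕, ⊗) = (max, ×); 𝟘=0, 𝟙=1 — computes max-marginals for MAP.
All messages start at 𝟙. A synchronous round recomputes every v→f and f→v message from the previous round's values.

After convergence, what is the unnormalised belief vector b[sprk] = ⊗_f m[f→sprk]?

b[sprk] = [1008, 735]

init: all messages = 𝟙 over 2 values
r1 m[φ0→ice] = [6, 7]
r1 m[φ0→rain] = [2, 7]
r1 m[φ1→rain] = [9, 3]
r1 m[φ1→sprk] = [9, 4]
r1 m[φ2→rain] = [8, 5]
r1 m[φ2→cld] = [6, 8]
r1 m[φ3→ice] = [1, 7]
r1 m[ice→φ0] = [1, 1]
r1 m[ice→φ3] = [1, 1]
r1 m[rain→φ0] = [1, 1]
r1 m[rain→φ1] = [1, 1]
r1 m[rain→φ2] = [1, 1]
r1 m[cld→φ2] = [1, 1]
r1 m[sprk→φ1] = [1, 1]
r2 m[φ0→ice] = [6, 7]
r2 m[φ0→rain] = [2, 7]
r2 m[φ1→rain] = [9, 3]
r2 m[φ1→sprk] = [9, 4]
r2 m[φ2→rain] = [8, 5]
r2 m[φ2→cld] = [6, 8]
r2 m[φ3→ice] = [1, 7]
r2 m[ice→φ0] = [1, 7]
r2 m[ice→φ3] = [6, 7]
r2 m[rain→φ0] = [72, 15]
r2 m[rain→φ1] = [16, 35]
r2 m[rain→φ2] = [18, 21]
r2 m[cld→φ2] = [1, 1]
r2 m[sprk→φ1] = [1, 1]
r3 m[φ0→ice] = [90, 144]
r3 m[φ0→rain] = [14, 49]
r3 m[φ1→rain] = [9, 3]
r3 m[φ1→sprk] = [144, 105]
r3 m[φ2→rain] = [8, 5]
r3 m[φ2→cld] = [108, 144]
r3 m[φ3→ice] = [1, 7]
r3 m[ice→φ0] = [1, 7]
r3 m[ice→φ3] = [6, 7]
r3 m[rain→φ0] = [72, 15]
r3 m[rain→φ1] = [16, 35]
r3 m[rain→φ2] = [18, 21]
r3 m[cld→φ2] = [1, 1]
r3 m[sprk→φ1] = [1, 1]
r4 m[φ0→ice] = [90, 144]
r4 m[φ0→rain] = [14, 49]
r4 m[φ1→rain] = [9, 3]
r4 m[φ1→sprk] = [144, 105]
r4 m[φ2→rain] = [8, 5]
r4 m[φ2→cld] = [108, 144]
r4 m[φ3→ice] = [1, 7]
r4 m[ice→φ0] = [1, 7]
r4 m[ice→φ3] = [90, 144]
r4 m[rain→φ0] = [72, 15]
r4 m[rain→φ1] = [112, 245]
r4 m[rain→φ2] = [126, 147]
r4 m[cld→φ2] = [1, 1]
r4 m[sprk→φ1] = [1, 1]
r5 m[φ0→ice] = [90, 144]
r5 m[φ0→rain] = [14, 49]
r5 m[φ1→rain] = [9, 3]
r5 m[φ1→sprk] = [1008, 735]
r5 m[φ2→rain] = [8, 5]
r5 m[φ2→cld] = [756, 1008]
r5 m[φ3→ice] = [1, 7]
r5 m[ice→φ0] = [1, 7]
r5 m[ice→φ3] = [90, 144]
r5 m[rain→φ0] = [72, 15]
r5 m[rain→φ1] = [112, 245]
r5 m[rain→φ2] = [126, 147]
r5 m[cld→φ2] = [1, 1]
r5 m[sprk→φ1] = [1, 1]
r6 m[φ0→ice] = [90, 144]
r6 m[φ0→rain] = [14, 49]
r6 m[φ1→rain] = [9, 3]
r6 m[φ1→sprk] = [1008, 735]
r6 m[φ2→rain] = [8, 5]
r6 m[φ2→cld] = [756, 1008]
r6 m[φ3→ice] = [1, 7]
r6 m[ice→φ0] = [1, 7]
r6 m[ice→φ3] = [90, 144]
r6 m[rain→φ0] = [72, 15]
r6 m[rain→φ1] = [112, 245]
r6 m[rain→φ2] = [126, 147]
r6 m[cld→φ2] = [1, 1]
r6 m[sprk→φ1] = [1, 1]
fixed point reached at round 6
b[sprk] = ⊗ incoming = [1008, 735]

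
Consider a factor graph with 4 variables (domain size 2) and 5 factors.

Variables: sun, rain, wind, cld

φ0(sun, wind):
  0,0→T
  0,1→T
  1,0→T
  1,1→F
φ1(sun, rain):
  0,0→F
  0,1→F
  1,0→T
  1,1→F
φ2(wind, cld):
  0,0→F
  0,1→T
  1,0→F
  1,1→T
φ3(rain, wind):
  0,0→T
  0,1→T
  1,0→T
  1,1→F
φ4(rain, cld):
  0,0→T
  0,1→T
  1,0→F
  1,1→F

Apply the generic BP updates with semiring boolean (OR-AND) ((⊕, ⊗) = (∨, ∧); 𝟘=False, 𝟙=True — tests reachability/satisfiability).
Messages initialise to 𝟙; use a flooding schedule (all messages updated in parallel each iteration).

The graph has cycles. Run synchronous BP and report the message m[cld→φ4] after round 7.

message @ round 7 = [F, T]

init: all messages = 𝟙 over 2 values
r1 m[φ0→sun] = [T, T]
r1 m[φ0→wind] = [T, T]
r1 m[φ1→sun] = [F, T]
r1 m[φ1→rain] = [T, F]
r1 m[φ2→wind] = [T, T]
r1 m[φ2→cld] = [F, T]
r1 m[φ3→rain] = [T, T]
r1 m[φ3→wind] = [T, T]
r1 m[φ4→rain] = [T, F]
r1 m[φ4→cld] = [T, T]
r1 m[sun→φ0] = [T, T]
r1 m[sun→φ1] = [T, T]
r1 m[rain→φ1] = [T, T]
r1 m[rain→φ3] = [T, T]
r1 m[rain→φ4] = [T, T]
r1 m[wind→φ0] = [T, T]
r1 m[wind→φ2] = [T, T]
r1 m[wind→φ3] = [T, T]
r1 m[cld→φ2] = [T, T]
r1 m[cld→φ4] = [T, T]
r2 m[φ0→sun] = [T, T]
r2 m[φ0→wind] = [T, T]
r2 m[φ1→sun] = [F, T]
r2 m[φ1→rain] = [T, F]
r2 m[φ2→wind] = [T, T]
r2 m[φ2→cld] = [F, T]
r2 m[φ3→rain] = [T, T]
r2 m[φ3→wind] = [T, T]
r2 m[φ4→rain] = [T, F]
r2 m[φ4→cld] = [T, T]
r2 m[sun→φ0] = [F, T]
r2 m[sun→φ1] = [T, T]
r2 m[rain→φ1] = [T, F]
r2 m[rain→φ3] = [T, F]
r2 m[rain→φ4] = [T, F]
r2 m[wind→φ0] = [T, T]
r2 m[wind→φ2] = [T, T]
r2 m[wind→φ3] = [T, T]
r2 m[cld→φ2] = [T, T]
r2 m[cld→φ4] = [F, T]
r3 m[φ0→sun] = [T, T]
r3 m[φ0→wind] = [T, F]
r3 m[φ1→sun] = [F, T]
r3 m[φ1→rain] = [T, F]
r3 m[φ2→wind] = [T, T]
r3 m[φ2→cld] = [F, T]
r3 m[φ3→rain] = [T, T]
r3 m[φ3→wind] = [T, T]
r3 m[φ4→rain] = [T, F]
r3 m[φ4→cld] = [T, T]
r3 m[sun→φ0] = [F, T]
r3 m[sun→φ1] = [T, T]
r3 m[rain→φ1] = [T, F]
r3 m[rain→φ3] = [T, F]
r3 m[rain→φ4] = [T, F]
r3 m[wind→φ0] = [T, T]
r3 m[wind→φ2] = [T, T]
r3 m[wind→φ3] = [T, T]
r3 m[cld→φ2] = [T, T]
r3 m[cld→φ4] = [F, T]
r4 m[φ0→sun] = [T, T]
r4 m[φ0→wind] = [T, F]
r4 m[φ1→sun] = [F, T]
r4 m[φ1→rain] = [T, F]
r4 m[φ2→wind] = [T, T]
r4 m[φ2→cld] = [F, T]
r4 m[φ3→rain] = [T, T]
r4 m[φ3→wind] = [T, T]
r4 m[φ4→rain] = [T, F]
r4 m[φ4→cld] = [T, T]
r4 m[sun→φ0] = [F, T]
r4 m[sun→φ1] = [T, T]
r4 m[rain→φ1] = [T, F]
r4 m[rain→φ3] = [T, F]
r4 m[rain→φ4] = [T, F]
r4 m[wind→φ0] = [T, T]
r4 m[wind→φ2] = [T, F]
r4 m[wind→φ3] = [T, F]
r4 m[cld→φ2] = [T, T]
r4 m[cld→φ4] = [F, T]
r5 m[φ0→sun] = [T, T]
r5 m[φ0→wind] = [T, F]
r5 m[φ1→sun] = [F, T]
r5 m[φ1→rain] = [T, F]
r5 m[φ2→wind] = [T, T]
r5 m[φ2→cld] = [F, T]
r5 m[φ3→rain] = [T, T]
r5 m[φ3→wind] = [T, T]
r5 m[φ4→rain] = [T, F]
r5 m[φ4→cld] = [T, T]
r5 m[sun→φ0] = [F, T]
r5 m[sun→φ1] = [T, T]
r5 m[rain→φ1] = [T, F]
r5 m[rain→φ3] = [T, F]
r5 m[rain→φ4] = [T, F]
r5 m[wind→φ0] = [T, T]
r5 m[wind→φ2] = [T, F]
r5 m[wind→φ3] = [T, F]
r5 m[cld→φ2] = [T, T]
r5 m[cld→φ4] = [F, T]
r6 m[φ0→sun] = [T, T]
r6 m[φ0→wind] = [T, F]
r6 m[φ1→sun] = [F, T]
r6 m[φ1→rain] = [T, F]
r6 m[φ2→wind] = [T, T]
r6 m[φ2→cld] = [F, T]
r6 m[φ3→rain] = [T, T]
r6 m[φ3→wind] = [T, T]
r6 m[φ4→rain] = [T, F]
r6 m[φ4→cld] = [T, T]
r6 m[sun→φ0] = [F, T]
r6 m[sun→φ1] = [T, T]
r6 m[rain→φ1] = [T, F]
r6 m[rain→φ3] = [T, F]
r6 m[rain→φ4] = [T, F]
r6 m[wind→φ0] = [T, T]
r6 m[wind→φ2] = [T, F]
r6 m[wind→φ3] = [T, F]
r6 m[cld→φ2] = [T, T]
r6 m[cld→φ4] = [F, T]
r7 m[φ0→sun] = [T, T]
r7 m[φ0→wind] = [T, F]
r7 m[φ1→sun] = [F, T]
r7 m[φ1→rain] = [T, F]
r7 m[φ2→wind] = [T, T]
r7 m[φ2→cld] = [F, T]
r7 m[φ3→rain] = [T, T]
r7 m[φ3→wind] = [T, T]
r7 m[φ4→rain] = [T, F]
r7 m[φ4→cld] = [T, T]
r7 m[sun→φ0] = [F, T]
r7 m[sun→φ1] = [T, T]
r7 m[rain→φ1] = [T, F]
r7 m[rain→φ3] = [T, F]
r7 m[rain→φ4] = [T, F]
r7 m[wind→φ0] = [T, T]
r7 m[wind→φ2] = [T, F]
r7 m[wind→φ3] = [T, F]
r7 m[cld→φ2] = [T, T]
r7 m[cld→φ4] = [F, T]
fixed point reached at round 5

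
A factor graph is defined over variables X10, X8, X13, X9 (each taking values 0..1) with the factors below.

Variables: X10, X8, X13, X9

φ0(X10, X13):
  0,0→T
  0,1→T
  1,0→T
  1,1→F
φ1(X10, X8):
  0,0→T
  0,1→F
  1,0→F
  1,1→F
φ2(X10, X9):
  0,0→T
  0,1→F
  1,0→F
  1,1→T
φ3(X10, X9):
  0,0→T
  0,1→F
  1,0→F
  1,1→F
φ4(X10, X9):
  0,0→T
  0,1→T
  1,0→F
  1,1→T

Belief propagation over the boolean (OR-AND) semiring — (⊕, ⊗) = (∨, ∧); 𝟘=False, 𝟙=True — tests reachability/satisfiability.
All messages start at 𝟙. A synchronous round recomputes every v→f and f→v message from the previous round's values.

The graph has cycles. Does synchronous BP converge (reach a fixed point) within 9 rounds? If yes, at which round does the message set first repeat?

CONVERGED at round 5

init: all messages = 𝟙 over 2 values
r1 m[φ0→X10] = [T, T]
r1 m[φ0→X13] = [T, T]
r1 m[φ1→X10] = [T, F]
r1 m[φ1→X8] = [T, F]
r1 m[φ2→X10] = [T, T]
r1 m[φ2→X9] = [T, T]
r1 m[φ3→X10] = [T, F]
r1 m[φ3→X9] = [T, F]
r1 m[φ4→X10] = [T, T]
r1 m[φ4→X9] = [T, T]
r1 m[X10→φ0] = [T, T]
r1 m[X10→φ1] = [T, T]
r1 m[X10→φ2] = [T, T]
r1 m[X10→φ3] = [T, T]
r1 m[X10→φ4] = [T, T]
r1 m[X8→φ1] = [T, T]
r1 m[X13→φ0] = [T, T]
r1 m[X9→φ2] = [T, T]
r1 m[X9→φ3] = [T, T]
r1 m[X9→φ4] = [T, T]
r2 m[φ0→X10] = [T, T]
r2 m[φ0→X13] = [T, T]
r2 m[φ1→X10] = [T, F]
r2 m[φ1→X8] = [T, F]
r2 m[φ2→X10] = [T, T]
r2 m[φ2→X9] = [T, T]
r2 m[φ3→X10] = [T, F]
r2 m[φ3→X9] = [T, F]
r2 m[φ4→X10] = [T, T]
r2 m[φ4→X9] = [T, T]
r2 m[X10→φ0] = [T, F]
r2 m[X10→φ1] = [T, F]
r2 m[X10→φ2] = [T, F]
r2 m[X10→φ3] = [T, F]
r2 m[X10→φ4] = [T, F]
r2 m[X8→φ1] = [T, T]
r2 m[X13→φ0] = [T, T]
r2 m[X9→φ2] = [T, F]
r2 m[X9→φ3] = [T, T]
r2 m[X9→φ4] = [T, F]
r3 m[φ0→X10] = [T, T]
r3 m[φ0→X13] = [T, T]
r3 m[φ1→X10] = [T, F]
r3 m[φ1→X8] = [T, F]
r3 m[φ2→X10] = [T, F]
r3 m[φ2→X9] = [T, F]
r3 m[φ3→X10] = [T, F]
r3 m[φ3→X9] = [T, F]
r3 m[φ4→X10] = [T, F]
r3 m[φ4→X9] = [T, T]
r3 m[X10→φ0] = [T, F]
r3 m[X10→φ1] = [T, F]
r3 m[X10→φ2] = [T, F]
r3 m[X10→φ3] = [T, F]
r3 m[X10→φ4] = [T, F]
r3 m[X8→φ1] = [T, T]
r3 m[X13→φ0] = [T, T]
r3 m[X9→φ2] = [T, F]
r3 m[X9→φ3] = [T, T]
r3 m[X9→φ4] = [T, F]
r4 m[φ0→X10] = [T, T]
r4 m[φ0→X13] = [T, T]
r4 m[φ1→X10] = [T, F]
r4 m[φ1→X8] = [T, F]
r4 m[φ2→X10] = [T, F]
r4 m[φ2→X9] = [T, F]
r4 m[φ3→X10] = [T, F]
r4 m[φ3→X9] = [T, F]
r4 m[φ4→X10] = [T, F]
r4 m[φ4→X9] = [T, T]
r4 m[X10→φ0] = [T, F]
r4 m[X10→φ1] = [T, F]
r4 m[X10→φ2] = [T, F]
r4 m[X10→φ3] = [T, F]
r4 m[X10→φ4] = [T, F]
r4 m[X8→φ1] = [T, T]
r4 m[X13→φ0] = [T, T]
r4 m[X9→φ2] = [T, F]
r4 m[X9→φ3] = [T, F]
r4 m[X9→φ4] = [T, F]
r5 m[φ0→X10] = [T, T]
r5 m[φ0→X13] = [T, T]
r5 m[φ1→X10] = [T, F]
r5 m[φ1→X8] = [T, F]
r5 m[φ2→X10] = [T, F]
r5 m[φ2→X9] = [T, F]
r5 m[φ3→X10] = [T, F]
r5 m[φ3→X9] = [T, F]
r5 m[φ4→X10] = [T, F]
r5 m[φ4→X9] = [T, T]
r5 m[X10→φ0] = [T, F]
r5 m[X10→φ1] = [T, F]
r5 m[X10→φ2] = [T, F]
r5 m[X10→φ3] = [T, F]
r5 m[X10→φ4] = [T, F]
r5 m[X8→φ1] = [T, T]
r5 m[X13→φ0] = [T, T]
r5 m[X9→φ2] = [T, F]
r5 m[X9→φ3] = [T, F]
r5 m[X9→φ4] = [T, F]
fixed point reached at round 5
messages reach a fixed point at round 5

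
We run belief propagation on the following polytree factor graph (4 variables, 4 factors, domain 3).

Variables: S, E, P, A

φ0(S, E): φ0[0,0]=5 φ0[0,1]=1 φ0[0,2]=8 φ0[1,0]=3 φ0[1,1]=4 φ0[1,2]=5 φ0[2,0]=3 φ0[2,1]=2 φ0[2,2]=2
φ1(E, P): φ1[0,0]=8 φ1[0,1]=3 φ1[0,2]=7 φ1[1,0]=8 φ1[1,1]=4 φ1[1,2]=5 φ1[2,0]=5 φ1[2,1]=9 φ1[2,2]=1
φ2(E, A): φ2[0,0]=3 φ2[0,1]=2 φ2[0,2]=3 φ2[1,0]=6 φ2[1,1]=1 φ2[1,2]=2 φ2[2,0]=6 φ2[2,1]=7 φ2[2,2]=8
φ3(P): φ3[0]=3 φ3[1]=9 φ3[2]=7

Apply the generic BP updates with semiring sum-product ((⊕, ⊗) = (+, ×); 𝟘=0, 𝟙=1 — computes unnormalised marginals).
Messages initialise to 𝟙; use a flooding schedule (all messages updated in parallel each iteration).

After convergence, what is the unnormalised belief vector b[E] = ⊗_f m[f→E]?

b[E] = [8800, 5985, 32445]

init: all messages = 𝟙 over 3 values
r1 m[φ0→S] = [14, 12, 7]
r1 m[φ0→E] = [11, 7, 15]
r1 m[φ1→E] = [18, 17, 15]
r1 m[φ1→P] = [21, 16, 13]
r1 m[φ2→E] = [8, 9, 21]
r1 m[φ2→A] = [15, 10, 13]
r1 m[φ3→P] = [3, 9, 7]
r1 m[S→φ0] = [1, 1, 1]
r1 m[E→φ0] = [1, 1, 1]
r1 m[E→φ1] = [1, 1, 1]
r1 m[E→φ2] = [1, 1, 1]
r1 m[P→φ1] = [1, 1, 1]
r1 m[P→φ3] = [1, 1, 1]
r1 m[A→φ2] = [1, 1, 1]
r2 m[φ0→S] = [14, 12, 7]
r2 m[φ0→E] = [11, 7, 15]
r2 m[φ1→E] = [18, 17, 15]
r2 m[φ1→P] = [21, 16, 13]
r2 m[φ2→E] = [8, 9, 21]
r2 m[φ2→A] = [15, 10, 13]
r2 m[φ3→P] = [3, 9, 7]
r2 m[S→φ0] = [1, 1, 1]
r2 m[E→φ0] = [144, 153, 315]
r2 m[E→φ1] = [88, 63, 315]
r2 m[E→φ2] = [198, 119, 225]
r2 m[P→φ1] = [3, 9, 7]
r2 m[P→φ3] = [21, 16, 13]
r2 m[A→φ2] = [1, 1, 1]
r3 m[φ0→S] = [3393, 2619, 1368]
r3 m[φ0→E] = [11, 7, 15]
r3 m[φ1→E] = [100, 95, 103]
r3 m[φ1→P] = [2783, 3351, 1246]
r3 m[φ2→E] = [8, 9, 21]
r3 m[φ2→A] = [2658, 2090, 2632]
r3 m[φ3→P] = [3, 9, 7]
r3 m[S→φ0] = [1, 1, 1]
r3 m[E→φ0] = [144, 153, 315]
r3 m[E→φ1] = [88, 63, 315]
r3 m[E→φ2] = [198, 119, 225]
r3 m[P→φ1] = [3, 9, 7]
r3 m[P→φ3] = [21, 16, 13]
r3 m[A→φ2] = [1, 1, 1]
r4 m[φ0→S] = [3393, 2619, 1368]
r4 m[φ0→E] = [11, 7, 15]
r4 m[φ1→E] = [100, 95, 103]
r4 m[φ1→P] = [2783, 3351, 1246]
r4 m[φ2→E] = [8, 9, 21]
r4 m[φ2→A] = [2658, 2090, 2632]
r4 m[φ3→P] = [3, 9, 7]
r4 m[S→φ0] = [1, 1, 1]
r4 m[E→φ0] = [800, 855, 2163]
r4 m[E→φ1] = [88, 63, 315]
r4 m[E→φ2] = [1100, 665, 1545]
r4 m[P→φ1] = [3, 9, 7]
r4 m[P→φ3] = [2783, 3351, 1246]
r4 m[A→φ2] = [1, 1, 1]
r5 m[φ0→S] = [22159, 16635, 8436]
r5 m[φ0→E] = [11, 7, 15]
r5 m[φ1→E] = [100, 95, 103]
r5 m[φ1→P] = [2783, 3351, 1246]
r5 m[φ2→E] = [8, 9, 21]
r5 m[φ2→A] = [16560, 13680, 16990]
r5 m[φ3→P] = [3, 9, 7]
r5 m[S→φ0] = [1, 1, 1]
r5 m[E→φ0] = [800, 855, 2163]
r5 m[E→φ1] = [88, 63, 315]
r5 m[E→φ2] = [1100, 665, 1545]
r5 m[P→φ1] = [3, 9, 7]
r5 m[P→φ3] = [2783, 3351, 1246]
r5 m[A→φ2] = [1, 1, 1]
r6 m[φ0→S] = [22159, 16635, 8436]
r6 m[φ0→E] = [11, 7, 15]
r6 m[φ1→E] = [100, 95, 103]
r6 m[φ1→P] = [2783, 3351, 1246]
r6 m[φ2→E] = [8, 9, 21]
r6 m[φ2→A] = [16560, 13680, 16990]
r6 m[φ3→P] = [3, 9, 7]
r6 m[S→φ0] = [1, 1, 1]
r6 m[E→φ0] = [800, 855, 2163]
r6 m[E→φ1] = [88, 63, 315]
r6 m[E→φ2] = [1100, 665, 1545]
r6 m[P→φ1] = [3, 9, 7]
r6 m[P→φ3] = [2783, 3351, 1246]
r6 m[A→φ2] = [1, 1, 1]
fixed point reached at round 6
b[E] = ⊗ incoming = [8800, 5985, 32445]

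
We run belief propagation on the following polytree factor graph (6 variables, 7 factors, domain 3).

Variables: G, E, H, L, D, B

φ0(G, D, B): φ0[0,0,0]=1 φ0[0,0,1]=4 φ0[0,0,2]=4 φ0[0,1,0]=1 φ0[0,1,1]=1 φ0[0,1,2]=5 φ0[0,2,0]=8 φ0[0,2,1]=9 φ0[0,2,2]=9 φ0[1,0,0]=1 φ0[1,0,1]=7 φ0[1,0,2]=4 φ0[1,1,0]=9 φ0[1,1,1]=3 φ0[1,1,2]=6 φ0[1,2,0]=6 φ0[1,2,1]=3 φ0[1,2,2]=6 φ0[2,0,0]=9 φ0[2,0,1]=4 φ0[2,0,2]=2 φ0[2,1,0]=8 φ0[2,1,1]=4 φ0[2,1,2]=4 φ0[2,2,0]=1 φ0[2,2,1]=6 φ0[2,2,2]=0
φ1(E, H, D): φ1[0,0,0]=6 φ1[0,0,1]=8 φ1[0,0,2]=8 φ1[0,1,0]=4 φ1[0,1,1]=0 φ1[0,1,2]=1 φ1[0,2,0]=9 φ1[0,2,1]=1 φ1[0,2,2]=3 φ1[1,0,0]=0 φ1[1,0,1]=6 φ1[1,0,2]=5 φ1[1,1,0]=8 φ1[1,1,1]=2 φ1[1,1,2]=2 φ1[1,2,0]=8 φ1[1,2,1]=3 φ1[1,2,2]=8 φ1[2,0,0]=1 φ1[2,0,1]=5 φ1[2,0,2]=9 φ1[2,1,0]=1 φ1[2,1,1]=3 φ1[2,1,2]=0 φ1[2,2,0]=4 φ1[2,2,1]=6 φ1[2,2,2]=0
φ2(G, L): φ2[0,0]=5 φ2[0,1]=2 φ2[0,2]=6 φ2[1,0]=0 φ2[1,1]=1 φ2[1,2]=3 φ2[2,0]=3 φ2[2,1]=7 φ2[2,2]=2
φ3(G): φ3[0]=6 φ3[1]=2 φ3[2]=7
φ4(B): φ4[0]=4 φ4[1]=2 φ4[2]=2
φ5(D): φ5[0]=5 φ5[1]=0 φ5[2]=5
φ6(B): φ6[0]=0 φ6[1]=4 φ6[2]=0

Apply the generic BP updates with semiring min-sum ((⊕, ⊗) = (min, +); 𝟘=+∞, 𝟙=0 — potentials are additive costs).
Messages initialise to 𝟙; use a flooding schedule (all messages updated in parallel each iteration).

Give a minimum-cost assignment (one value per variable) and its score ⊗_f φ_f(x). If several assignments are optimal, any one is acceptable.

init: all messages = 𝟙 over 3 values
r1 m[φ0→G] = [1, 1, 0]
r1 m[φ0→D] = [1, 1, 0]
r1 m[φ0→B] = [1, 1, 0]
r1 m[φ1→E] = [0, 0, 0]
r1 m[φ1→H] = [0, 0, 0]
r1 m[φ1→D] = [0, 0, 0]
r1 m[φ2→G] = [2, 0, 2]
r1 m[φ2→L] = [0, 1, 2]
r1 m[φ3→G] = [6, 2, 7]
r1 m[φ4→B] = [4, 2, 2]
r1 m[φ5→D] = [5, 0, 5]
r1 m[φ6→B] = [0, 4, 0]
r1 m[G→φ0] = [0, 0, 0]
r1 m[G→φ2] = [0, 0, 0]
r1 m[G→φ3] = [0, 0, 0]
r1 m[E→φ1] = [0, 0, 0]
r1 m[H→φ1] = [0, 0, 0]
r1 m[L→φ2] = [0, 0, 0]
r1 m[D→φ0] = [0, 0, 0]
r1 m[D→φ1] = [0, 0, 0]
r1 m[D→φ5] = [0, 0, 0]
r1 m[B→φ0] = [0, 0, 0]
r1 m[B→φ4] = [0, 0, 0]
r1 m[B→φ6] = [0, 0, 0]
r2 m[φ0→G] = [1, 1, 0]
r2 m[φ0→D] = [1, 1, 0]
r2 m[φ0→B] = [1, 1, 0]
r2 m[φ1→E] = [0, 0, 0]
r2 m[φ1→H] = [0, 0, 0]
r2 m[φ1→D] = [0, 0, 0]
r2 m[φ2→G] = [2, 0, 2]
r2 m[φ2→L] = [0, 1, 2]
r2 m[φ3→G] = [6, 2, 7]
r2 m[φ4→B] = [4, 2, 2]
r2 m[φ5→D] = [5, 0, 5]
r2 m[φ6→B] = [0, 4, 0]
r2 m[G→φ0] = [8, 2, 9]
r2 m[G→φ2] = [7, 3, 7]
r2 m[G→φ3] = [3, 1, 2]
r2 m[E→φ1] = [0, 0, 0]
r2 m[H→φ1] = [0, 0, 0]
r2 m[L→φ2] = [0, 0, 0]
r2 m[D→φ0] = [5, 0, 5]
r2 m[D→φ1] = [6, 1, 5]
r2 m[D→φ5] = [1, 1, 0]
r2 m[B→φ0] = [4, 6, 2]
r2 m[B→φ4] = [1, 5, 0]
r2 m[B→φ6] = [5, 3, 2]
r3 m[φ0→G] = [5, 8, 6]
r3 m[φ0→D] = [7, 10, 10]
r3 m[φ0→B] = [8, 5, 8]
r3 m[φ1→E] = [1, 3, 4]
r3 m[φ1→H] = [6, 1, 2]
r3 m[φ1→D] = [0, 0, 0]
r3 m[φ2→G] = [2, 0, 2]
r3 m[φ2→L] = [3, 4, 6]
r3 m[φ3→G] = [6, 2, 7]
r3 m[φ4→B] = [4, 2, 2]
r3 m[φ5→D] = [5, 0, 5]
r3 m[φ6→B] = [0, 4, 0]
r3 m[G→φ0] = [8, 2, 9]
r3 m[G→φ2] = [7, 3, 7]
r3 m[G→φ3] = [3, 1, 2]
r3 m[E→φ1] = [0, 0, 0]
r3 m[H→φ1] = [0, 0, 0]
r3 m[L→φ2] = [0, 0, 0]
r3 m[D→φ0] = [5, 0, 5]
r3 m[D→φ1] = [6, 1, 5]
r3 m[D→φ5] = [1, 1, 0]
r3 m[B→φ0] = [4, 6, 2]
r3 m[B→φ4] = [1, 5, 0]
r3 m[B→φ6] = [5, 3, 2]
r4 m[φ0→G] = [5, 8, 6]
r4 m[φ0→D] = [7, 10, 10]
r4 m[φ0→B] = [8, 5, 8]
r4 m[φ1→E] = [1, 3, 4]
r4 m[φ1→H] = [6, 1, 2]
r4 m[φ1→D] = [0, 0, 0]
r4 m[φ2→G] = [2, 0, 2]
r4 m[φ2→L] = [3, 4, 6]
r4 m[φ3→G] = [6, 2, 7]
r4 m[φ4→B] = [4, 2, 2]
r4 m[φ5→D] = [5, 0, 5]
r4 m[φ6→B] = [0, 4, 0]
r4 m[G→φ0] = [8, 2, 9]
r4 m[G→φ2] = [11, 10, 13]
r4 m[G→φ3] = [7, 8, 8]
r4 m[E→φ1] = [0, 0, 0]
r4 m[H→φ1] = [0, 0, 0]
r4 m[L→φ2] = [0, 0, 0]
r4 m[D→φ0] = [5, 0, 5]
r4 m[D→φ1] = [12, 10, 15]
r4 m[D→φ5] = [7, 10, 10]
r4 m[B→φ0] = [4, 6, 2]
r4 m[B→φ4] = [8, 9, 8]
r4 m[B→φ6] = [12, 7, 10]
r5 m[φ0→G] = [5, 8, 6]
r5 m[φ0→D] = [7, 10, 10]
r5 m[φ0→B] = [8, 5, 8]
r5 m[φ1→E] = [10, 12, 13]
r5 m[φ1→H] = [12, 10, 11]
r5 m[φ1→D] = [0, 0, 0]
r5 m[φ2→G] = [2, 0, 2]
r5 m[φ2→L] = [10, 11, 13]
r5 m[φ3→G] = [6, 2, 7]
r5 m[φ4→B] = [4, 2, 2]
r5 m[φ5→D] = [5, 0, 5]
r5 m[φ6→B] = [0, 4, 0]
r5 m[G→φ0] = [8, 2, 9]
r5 m[G→φ2] = [11, 10, 13]
r5 m[G→φ3] = [7, 8, 8]
r5 m[E→φ1] = [0, 0, 0]
r5 m[H→φ1] = [0, 0, 0]
r5 m[L→φ2] = [0, 0, 0]
r5 m[D→φ0] = [5, 0, 5]
r5 m[D→φ1] = [12, 10, 15]
r5 m[D→φ5] = [7, 10, 10]
r5 m[B→φ0] = [4, 6, 2]
r5 m[B→φ4] = [8, 9, 8]
r5 m[B→φ6] = [12, 7, 10]
r6 m[φ0→G] = [5, 8, 6]
r6 m[φ0→D] = [7, 10, 10]
r6 m[φ0→B] = [8, 5, 8]
r6 m[φ1→E] = [10, 12, 13]
r6 m[φ1→H] = [12, 10, 11]
r6 m[φ1→D] = [0, 0, 0]
r6 m[φ2→G] = [2, 0, 2]
r6 m[φ2→L] = [10, 11, 13]
r6 m[φ3→G] = [6, 2, 7]
r6 m[φ4→B] = [4, 2, 2]
r6 m[φ5→D] = [5, 0, 5]
r6 m[φ6→B] = [0, 4, 0]
r6 m[G→φ0] = [8, 2, 9]
r6 m[G→φ2] = [11, 10, 13]
r6 m[G→φ3] = [7, 8, 8]
r6 m[E→φ1] = [0, 0, 0]
r6 m[H→φ1] = [0, 0, 0]
r6 m[L→φ2] = [0, 0, 0]
r6 m[D→φ0] = [5, 0, 5]
r6 m[D→φ1] = [12, 10, 15]
r6 m[D→φ5] = [7, 10, 10]
r6 m[B→φ0] = [4, 6, 2]
r6 m[B→φ4] = [8, 9, 8]
r6 m[B→φ6] = [12, 7, 10]
fixed point reached at round 6
traceback from G: (G=1, E=0, H=1, L=0, D=1, B=2), score=10

assignment: (G=1, E=0, H=1, L=0, D=1, B=2); score = 10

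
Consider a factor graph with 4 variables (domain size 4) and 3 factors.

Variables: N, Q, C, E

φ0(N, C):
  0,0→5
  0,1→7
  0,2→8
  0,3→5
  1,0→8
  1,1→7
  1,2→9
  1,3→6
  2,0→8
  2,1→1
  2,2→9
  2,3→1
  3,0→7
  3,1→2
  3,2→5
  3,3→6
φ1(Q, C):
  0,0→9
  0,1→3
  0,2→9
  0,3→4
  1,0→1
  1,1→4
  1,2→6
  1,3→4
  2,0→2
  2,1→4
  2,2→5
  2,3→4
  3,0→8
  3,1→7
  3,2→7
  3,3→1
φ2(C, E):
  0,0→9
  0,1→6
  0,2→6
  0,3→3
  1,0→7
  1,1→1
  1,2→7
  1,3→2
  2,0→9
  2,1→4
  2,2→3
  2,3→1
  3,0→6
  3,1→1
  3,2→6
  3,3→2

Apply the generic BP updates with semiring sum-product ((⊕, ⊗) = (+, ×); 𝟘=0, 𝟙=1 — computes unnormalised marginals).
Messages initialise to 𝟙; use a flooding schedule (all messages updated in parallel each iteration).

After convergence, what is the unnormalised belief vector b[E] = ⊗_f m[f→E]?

init: all messages = 𝟙 over 4 values
r1 m[φ0→N] = [25, 30, 19, 20]
r1 m[φ0→C] = [28, 17, 31, 18]
r1 m[φ1→Q] = [25, 15, 15, 23]
r1 m[φ1→C] = [20, 18, 27, 13]
r1 m[φ2→C] = [24, 17, 17, 15]
r1 m[φ2→E] = [31, 12, 22, 8]
r1 m[N→φ0] = [1, 1, 1, 1]
r1 m[Q→φ1] = [1, 1, 1, 1]
r1 m[C→φ0] = [1, 1, 1, 1]
r1 m[C→φ1] = [1, 1, 1, 1]
r1 m[C→φ2] = [1, 1, 1, 1]
r1 m[E→φ2] = [1, 1, 1, 1]
r2 m[φ0→N] = [25, 30, 19, 20]
r2 m[φ0→C] = [28, 17, 31, 18]
r2 m[φ1→Q] = [25, 15, 15, 23]
r2 m[φ1→C] = [20, 18, 27, 13]
r2 m[φ2→C] = [24, 17, 17, 15]
r2 m[φ2→E] = [31, 12, 22, 8]
r2 m[N→φ0] = [1, 1, 1, 1]
r2 m[Q→φ1] = [1, 1, 1, 1]
r2 m[C→φ0] = [480, 306, 459, 195]
r2 m[C→φ1] = [672, 289, 527, 270]
r2 m[C→φ2] = [560, 306, 837, 234]
r2 m[E→φ2] = [1, 1, 1, 1]
r3 m[φ0→N] = [9189, 11283, 8472, 7437]
r3 m[φ0→C] = [28, 17, 31, 18]
r3 m[φ1→Q] = [12738, 6070, 6215, 11358]
r3 m[φ1→C] = [20, 18, 27, 13]
r3 m[φ2→C] = [24, 17, 17, 15]
r3 m[φ2→E] = [16119, 7248, 9417, 3597]
r3 m[N→φ0] = [1, 1, 1, 1]
r3 m[Q→φ1] = [1, 1, 1, 1]
r3 m[C→φ0] = [480, 306, 459, 195]
r3 m[C→φ1] = [672, 289, 527, 270]
r3 m[C→φ2] = [560, 306, 837, 234]
r3 m[E→φ2] = [1, 1, 1, 1]
r4 m[φ0→N] = [9189, 11283, 8472, 7437]
r4 m[φ0→C] = [28, 17, 31, 18]
r4 m[φ1→Q] = [12738, 6070, 6215, 11358]
r4 m[φ1→C] = [20, 18, 27, 13]
r4 m[φ2→C] = [24, 17, 17, 15]
r4 m[φ2→E] = [16119, 7248, 9417, 3597]
r4 m[N→φ0] = [1, 1, 1, 1]
r4 m[Q→φ1] = [1, 1, 1, 1]
r4 m[C→φ0] = [480, 306, 459, 195]
r4 m[C→φ1] = [672, 289, 527, 270]
r4 m[C→φ2] = [560, 306, 837, 234]
r4 m[E→φ2] = [1, 1, 1, 1]
fixed point reached at round 4
b[E] = ⊗ incoming = [16119, 7248, 9417, 3597]

b[E] = [16119, 7248, 9417, 3597]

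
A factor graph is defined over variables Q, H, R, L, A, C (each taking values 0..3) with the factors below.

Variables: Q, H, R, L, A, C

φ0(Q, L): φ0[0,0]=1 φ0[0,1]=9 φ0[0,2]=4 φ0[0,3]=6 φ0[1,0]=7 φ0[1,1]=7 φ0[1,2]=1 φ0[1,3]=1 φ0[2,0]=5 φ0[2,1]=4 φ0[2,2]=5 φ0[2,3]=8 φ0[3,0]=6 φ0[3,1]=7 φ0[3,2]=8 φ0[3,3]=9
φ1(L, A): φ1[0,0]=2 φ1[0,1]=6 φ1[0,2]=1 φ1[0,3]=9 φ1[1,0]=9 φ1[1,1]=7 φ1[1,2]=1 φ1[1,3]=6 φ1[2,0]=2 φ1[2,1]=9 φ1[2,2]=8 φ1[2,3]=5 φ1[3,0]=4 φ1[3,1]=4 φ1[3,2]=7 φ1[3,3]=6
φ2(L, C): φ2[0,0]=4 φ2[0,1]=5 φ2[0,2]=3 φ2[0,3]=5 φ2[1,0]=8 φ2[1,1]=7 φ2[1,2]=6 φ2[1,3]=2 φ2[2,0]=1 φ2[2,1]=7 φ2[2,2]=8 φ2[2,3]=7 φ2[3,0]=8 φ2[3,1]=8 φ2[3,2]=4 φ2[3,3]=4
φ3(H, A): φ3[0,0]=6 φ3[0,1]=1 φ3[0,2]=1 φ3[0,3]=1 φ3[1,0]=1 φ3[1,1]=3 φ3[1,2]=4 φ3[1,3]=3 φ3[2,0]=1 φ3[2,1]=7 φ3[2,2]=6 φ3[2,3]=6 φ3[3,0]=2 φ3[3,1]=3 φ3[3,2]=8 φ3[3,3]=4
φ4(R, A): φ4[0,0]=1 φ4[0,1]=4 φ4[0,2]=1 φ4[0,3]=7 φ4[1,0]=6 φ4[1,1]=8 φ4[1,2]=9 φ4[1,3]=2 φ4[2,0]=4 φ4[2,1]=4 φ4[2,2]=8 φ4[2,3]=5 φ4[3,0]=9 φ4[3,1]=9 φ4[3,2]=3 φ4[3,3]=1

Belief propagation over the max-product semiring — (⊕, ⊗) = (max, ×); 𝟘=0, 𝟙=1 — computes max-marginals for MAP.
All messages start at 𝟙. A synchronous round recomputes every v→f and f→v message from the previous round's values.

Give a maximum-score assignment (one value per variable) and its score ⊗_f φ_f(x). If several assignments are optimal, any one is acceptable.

init: all messages = 𝟙 over 4 values
r1 m[φ0→Q] = [9, 7, 8, 9]
r1 m[φ0→L] = [7, 9, 8, 9]
r1 m[φ1→L] = [9, 9, 9, 7]
r1 m[φ1→A] = [9, 9, 8, 9]
r1 m[φ2→L] = [5, 8, 8, 8]
r1 m[φ2→C] = [8, 8, 8, 7]
r1 m[φ3→H] = [6, 4, 7, 8]
r1 m[φ3→A] = [6, 7, 8, 6]
r1 m[φ4→R] = [7, 9, 8, 9]
r1 m[φ4→A] = [9, 9, 9, 7]
r1 m[Q→φ0] = [1, 1, 1, 1]
r1 m[H→φ3] = [1, 1, 1, 1]
r1 m[R→φ4] = [1, 1, 1, 1]
r1 m[L→φ0] = [1, 1, 1, 1]
r1 m[L→φ1] = [1, 1, 1, 1]
r1 m[L→φ2] = [1, 1, 1, 1]
r1 m[A→φ1] = [1, 1, 1, 1]
r1 m[A→φ3] = [1, 1, 1, 1]
r1 m[A→φ4] = [1, 1, 1, 1]
r1 m[C→φ2] = [1, 1, 1, 1]
r2 m[φ0→Q] = [9, 7, 8, 9]
r2 m[φ0→L] = [7, 9, 8, 9]
r2 m[φ1→L] = [9, 9, 9, 7]
r2 m[φ1→A] = [9, 9, 8, 9]
r2 m[φ2→L] = [5, 8, 8, 8]
r2 m[φ2→C] = [8, 8, 8, 7]
r2 m[φ3→H] = [6, 4, 7, 8]
r2 m[φ3→A] = [6, 7, 8, 6]
r2 m[φ4→R] = [7, 9, 8, 9]
r2 m[φ4→A] = [9, 9, 9, 7]
r2 m[Q→φ0] = [1, 1, 1, 1]
r2 m[H→φ3] = [1, 1, 1, 1]
r2 m[R→φ4] = [1, 1, 1, 1]
r2 m[L→φ0] = [45, 72, 72, 56]
r2 m[L→φ1] = [35, 72, 64, 72]
r2 m[L→φ2] = [63, 81, 72, 63]
r2 m[A→φ1] = [54, 63, 72, 42]
r2 m[A→φ3] = [81, 81, 72, 63]
r2 m[A→φ4] = [54, 63, 64, 54]
r2 m[C→φ2] = [1, 1, 1, 1]
r3 m[φ0→Q] = [648, 504, 448, 576]
r3 m[φ0→L] = [7, 9, 8, 9]
r3 m[φ1→L] = [378, 486, 576, 504]
r3 m[φ1→A] = [648, 576, 512, 432]
r3 m[φ2→L] = [5, 8, 8, 8]
r3 m[φ2→C] = [648, 567, 576, 504]
r3 m[φ3→H] = [486, 288, 567, 576]
r3 m[φ3→A] = [6, 7, 8, 6]
r3 m[φ4→R] = [378, 576, 512, 567]
r3 m[φ4→A] = [9, 9, 9, 7]
r3 m[Q→φ0] = [1, 1, 1, 1]
r3 m[H→φ3] = [1, 1, 1, 1]
r3 m[R→φ4] = [1, 1, 1, 1]
r3 m[L→φ0] = [45, 72, 72, 56]
r3 m[L→φ1] = [35, 72, 64, 72]
r3 m[L→φ2] = [63, 81, 72, 63]
r3 m[A→φ1] = [54, 63, 72, 42]
r3 m[A→φ3] = [81, 81, 72, 63]
r3 m[A→φ4] = [54, 63, 64, 54]
r3 m[C→φ2] = [1, 1, 1, 1]
r4 m[φ0→Q] = [648, 504, 448, 576]
r4 m[φ0→L] = [7, 9, 8, 9]
r4 m[φ1→L] = [378, 486, 576, 504]
r4 m[φ1→A] = [648, 576, 512, 432]
r4 m[φ2→L] = [5, 8, 8, 8]
r4 m[φ2→C] = [648, 567, 576, 504]
r4 m[φ3→H] = [486, 288, 567, 576]
r4 m[φ3→A] = [6, 7, 8, 6]
r4 m[φ4→R] = [378, 576, 512, 567]
r4 m[φ4→A] = [9, 9, 9, 7]
r4 m[Q→φ0] = [1, 1, 1, 1]
r4 m[H→φ3] = [1, 1, 1, 1]
r4 m[R→φ4] = [1, 1, 1, 1]
r4 m[L→φ0] = [1890, 3888, 4608, 4032]
r4 m[L→φ1] = [35, 72, 64, 72]
r4 m[L→φ2] = [2646, 4374, 4608, 4536]
r4 m[A→φ1] = [54, 63, 72, 42]
r4 m[A→φ3] = [5832, 5184, 4608, 3024]
r4 m[A→φ4] = [3888, 4032, 4096, 2592]
r4 m[C→φ2] = [1, 1, 1, 1]
r5 m[φ0→Q] = [34992, 27216, 32256, 36864]
r5 m[φ0→L] = [7, 9, 8, 9]
r5 m[φ1→L] = [378, 486, 576, 504]
r5 m[φ1→A] = [648, 576, 512, 432]
r5 m[φ2→L] = [5, 8, 8, 8]
r5 m[φ2→C] = [36288, 36288, 36864, 32256]
r5 m[φ3→H] = [34992, 18432, 36288, 36864]
r5 m[φ3→A] = [6, 7, 8, 6]
r5 m[φ4→R] = [18144, 36864, 32768, 36288]
r5 m[φ4→A] = [9, 9, 9, 7]
r5 m[Q→φ0] = [1, 1, 1, 1]
r5 m[H→φ3] = [1, 1, 1, 1]
r5 m[R→φ4] = [1, 1, 1, 1]
r5 m[L→φ0] = [1890, 3888, 4608, 4032]
r5 m[L→φ1] = [35, 72, 64, 72]
r5 m[L→φ2] = [2646, 4374, 4608, 4536]
r5 m[A→φ1] = [54, 63, 72, 42]
r5 m[A→φ3] = [5832, 5184, 4608, 3024]
r5 m[A→φ4] = [3888, 4032, 4096, 2592]
r5 m[C→φ2] = [1, 1, 1, 1]
r6 m[φ0→Q] = [34992, 27216, 32256, 36864]
r6 m[φ0→L] = [7, 9, 8, 9]
r6 m[φ1→L] = [378, 486, 576, 504]
r6 m[φ1→A] = [648, 576, 512, 432]
r6 m[φ2→L] = [5, 8, 8, 8]
r6 m[φ2→C] = [36288, 36288, 36864, 32256]
r6 m[φ3→H] = [34992, 18432, 36288, 36864]
r6 m[φ3→A] = [6, 7, 8, 6]
r6 m[φ4→R] = [18144, 36864, 32768, 36288]
r6 m[φ4→A] = [9, 9, 9, 7]
r6 m[Q→φ0] = [1, 1, 1, 1]
r6 m[H→φ3] = [1, 1, 1, 1]
r6 m[R→φ4] = [1, 1, 1, 1]
r6 m[L→φ0] = [1890, 3888, 4608, 4032]
r6 m[L→φ1] = [35, 72, 64, 72]
r6 m[L→φ2] = [2646, 4374, 4608, 4536]
r6 m[A→φ1] = [54, 63, 72, 42]
r6 m[A→φ3] = [5832, 5184, 4608, 3024]
r6 m[A→φ4] = [3888, 4032, 4096, 2592]
r6 m[C→φ2] = [1, 1, 1, 1]
fixed point reached at round 6
traceback from Q: (Q=3, H=3, R=1, L=2, A=2, C=2), score=36864

assignment: (Q=3, H=3, R=1, L=2, A=2, C=2); score = 36864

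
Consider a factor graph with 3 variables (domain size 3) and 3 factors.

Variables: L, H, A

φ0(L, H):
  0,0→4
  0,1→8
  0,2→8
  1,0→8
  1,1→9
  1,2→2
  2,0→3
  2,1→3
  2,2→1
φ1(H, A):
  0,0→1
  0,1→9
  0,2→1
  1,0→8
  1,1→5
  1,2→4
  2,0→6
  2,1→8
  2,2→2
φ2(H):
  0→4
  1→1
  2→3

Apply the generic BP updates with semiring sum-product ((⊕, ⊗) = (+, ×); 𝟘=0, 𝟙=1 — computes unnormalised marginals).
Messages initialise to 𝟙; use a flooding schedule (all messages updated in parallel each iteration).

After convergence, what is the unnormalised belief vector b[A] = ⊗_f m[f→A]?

b[A] = [418, 904, 206]

init: all messages = 𝟙 over 3 values
r1 m[φ0→L] = [20, 19, 7]
r1 m[φ0→H] = [15, 20, 11]
r1 m[φ1→H] = [11, 17, 16]
r1 m[φ1→A] = [15, 22, 7]
r1 m[φ2→H] = [4, 1, 3]
r1 m[L→φ0] = [1, 1, 1]
r1 m[H→φ0] = [1, 1, 1]
r1 m[H→φ1] = [1, 1, 1]
r1 m[H→φ2] = [1, 1, 1]
r1 m[A→φ1] = [1, 1, 1]
r2 m[φ0→L] = [20, 19, 7]
r2 m[φ0→H] = [15, 20, 11]
r2 m[φ1→H] = [11, 17, 16]
r2 m[φ1→A] = [15, 22, 7]
r2 m[φ2→H] = [4, 1, 3]
r2 m[L→φ0] = [1, 1, 1]
r2 m[H→φ0] = [44, 17, 48]
r2 m[H→φ1] = [60, 20, 33]
r2 m[H→φ2] = [165, 340, 176]
r2 m[A→φ1] = [1, 1, 1]
r3 m[φ0→L] = [696, 601, 231]
r3 m[φ0→H] = [15, 20, 11]
r3 m[φ1→H] = [11, 17, 16]
r3 m[φ1→A] = [418, 904, 206]
r3 m[φ2→H] = [4, 1, 3]
r3 m[L→φ0] = [1, 1, 1]
r3 m[H→φ0] = [44, 17, 48]
r3 m[H→φ1] = [60, 20, 33]
r3 m[H→φ2] = [165, 340, 176]
r3 m[A→φ1] = [1, 1, 1]
r4 m[φ0→L] = [696, 601, 231]
r4 m[φ0→H] = [15, 20, 11]
r4 m[φ1→H] = [11, 17, 16]
r4 m[φ1→A] = [418, 904, 206]
r4 m[φ2→H] = [4, 1, 3]
r4 m[L→φ0] = [1, 1, 1]
r4 m[H→φ0] = [44, 17, 48]
r4 m[H→φ1] = [60, 20, 33]
r4 m[H→φ2] = [165, 340, 176]
r4 m[A→φ1] = [1, 1, 1]
fixed point reached at round 4
b[A] = ⊗ incoming = [418, 904, 206]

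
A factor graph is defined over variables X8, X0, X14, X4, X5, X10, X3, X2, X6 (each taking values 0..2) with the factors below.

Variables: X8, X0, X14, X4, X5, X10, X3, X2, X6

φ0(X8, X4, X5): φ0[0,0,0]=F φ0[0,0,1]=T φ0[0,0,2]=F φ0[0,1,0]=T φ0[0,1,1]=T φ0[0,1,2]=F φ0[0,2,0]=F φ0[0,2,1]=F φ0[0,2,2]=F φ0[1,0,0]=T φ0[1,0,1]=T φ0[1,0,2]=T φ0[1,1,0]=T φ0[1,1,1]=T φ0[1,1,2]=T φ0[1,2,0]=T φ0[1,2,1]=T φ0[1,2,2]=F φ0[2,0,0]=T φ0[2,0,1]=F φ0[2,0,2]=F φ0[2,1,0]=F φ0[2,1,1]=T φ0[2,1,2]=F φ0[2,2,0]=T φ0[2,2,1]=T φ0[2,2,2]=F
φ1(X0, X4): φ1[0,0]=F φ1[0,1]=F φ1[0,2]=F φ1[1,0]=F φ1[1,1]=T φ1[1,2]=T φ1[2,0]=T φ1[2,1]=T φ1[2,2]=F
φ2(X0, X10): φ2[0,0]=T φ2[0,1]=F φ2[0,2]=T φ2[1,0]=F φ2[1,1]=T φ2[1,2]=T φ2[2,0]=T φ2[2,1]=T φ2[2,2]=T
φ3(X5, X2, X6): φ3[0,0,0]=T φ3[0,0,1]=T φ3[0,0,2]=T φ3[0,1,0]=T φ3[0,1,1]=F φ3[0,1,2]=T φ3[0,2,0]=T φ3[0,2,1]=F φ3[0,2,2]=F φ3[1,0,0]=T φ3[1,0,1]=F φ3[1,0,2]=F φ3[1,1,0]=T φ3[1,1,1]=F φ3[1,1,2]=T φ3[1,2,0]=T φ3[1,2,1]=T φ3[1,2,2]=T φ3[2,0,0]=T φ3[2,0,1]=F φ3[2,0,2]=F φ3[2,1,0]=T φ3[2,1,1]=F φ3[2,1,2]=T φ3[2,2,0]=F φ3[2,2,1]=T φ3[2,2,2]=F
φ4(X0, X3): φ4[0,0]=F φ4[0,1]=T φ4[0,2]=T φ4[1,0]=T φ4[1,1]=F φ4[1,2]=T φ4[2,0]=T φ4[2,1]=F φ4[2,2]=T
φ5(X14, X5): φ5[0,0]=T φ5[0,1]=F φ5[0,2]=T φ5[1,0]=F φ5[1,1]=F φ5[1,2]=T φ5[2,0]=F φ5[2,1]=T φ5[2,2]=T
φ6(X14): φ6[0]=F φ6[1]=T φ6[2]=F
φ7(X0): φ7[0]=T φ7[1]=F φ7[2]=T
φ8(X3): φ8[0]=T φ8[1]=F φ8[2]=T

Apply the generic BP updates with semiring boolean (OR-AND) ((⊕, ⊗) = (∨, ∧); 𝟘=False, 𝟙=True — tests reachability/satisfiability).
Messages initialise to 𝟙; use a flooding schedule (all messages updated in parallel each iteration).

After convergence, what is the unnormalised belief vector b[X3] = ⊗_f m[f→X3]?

init: all messages = 𝟙 over 3 values
r1 m[φ0→X8] = [T, T, T]
r1 m[φ0→X4] = [T, T, T]
r1 m[φ0→X5] = [T, T, T]
r1 m[φ1→X0] = [F, T, T]
r1 m[φ1→X4] = [T, T, T]
r1 m[φ2→X0] = [T, T, T]
r1 m[φ2→X10] = [T, T, T]
r1 m[φ3→X5] = [T, T, T]
r1 m[φ3→X2] = [T, T, T]
r1 m[φ3→X6] = [T, T, T]
r1 m[φ4→X0] = [T, T, T]
r1 m[φ4→X3] = [T, T, T]
r1 m[φ5→X14] = [T, T, T]
r1 m[φ5→X5] = [T, T, T]
r1 m[φ6→X14] = [F, T, F]
r1 m[φ7→X0] = [T, F, T]
r1 m[φ8→X3] = [T, F, T]
r1 m[X8→φ0] = [T, T, T]
r1 m[X0→φ1] = [T, T, T]
r1 m[X0→φ2] = [T, T, T]
r1 m[X0→φ4] = [T, T, T]
r1 m[X0→φ7] = [T, T, T]
r1 m[X14→φ5] = [T, T, T]
r1 m[X14→φ6] = [T, T, T]
r1 m[X4→φ0] = [T, T, T]
r1 m[X4→φ1] = [T, T, T]
r1 m[X5→φ0] = [T, T, T]
r1 m[X5→φ3] = [T, T, T]
r1 m[X5→φ5] = [T, T, T]
r1 m[X10→φ2] = [T, T, T]
r1 m[X3→φ4] = [T, T, T]
r1 m[X3→φ8] = [T, T, T]
r1 m[X2→φ3] = [T, T, T]
r1 m[X6→φ3] = [T, T, T]
r2 m[φ0→X8] = [T, T, T]
r2 m[φ0→X4] = [T, T, T]
r2 m[φ0→X5] = [T, T, T]
r2 m[φ1→X0] = [F, T, T]
r2 m[φ1→X4] = [T, T, T]
r2 m[φ2→X0] = [T, T, T]
r2 m[φ2→X10] = [T, T, T]
r2 m[φ3→X5] = [T, T, T]
r2 m[φ3→X2] = [T, T, T]
r2 m[φ3→X6] = [T, T, T]
r2 m[φ4→X0] = [T, T, T]
r2 m[φ4→X3] = [T, T, T]
r2 m[φ5→X14] = [T, T, T]
r2 m[φ5→X5] = [T, T, T]
r2 m[φ6→X14] = [F, T, F]
r2 m[φ7→X0] = [T, F, T]
r2 m[φ8→X3] = [T, F, T]
r2 m[X8→φ0] = [T, T, T]
r2 m[X0→φ1] = [T, F, T]
r2 m[X0→φ2] = [F, F, T]
r2 m[X0→φ4] = [F, F, T]
r2 m[X0→φ7] = [F, T, T]
r2 m[X14→φ5] = [F, T, F]
r2 m[X14→φ6] = [T, T, T]
r2 m[X4→φ0] = [T, T, T]
r2 m[X4→φ1] = [T, T, T]
r2 m[X5→φ0] = [T, T, T]
r2 m[X5→φ3] = [T, T, T]
r2 m[X5→φ5] = [T, T, T]
r2 m[X10→φ2] = [T, T, T]
r2 m[X3→φ4] = [T, F, T]
r2 m[X3→φ8] = [T, T, T]
r2 m[X2→φ3] = [T, T, T]
r2 m[X6→φ3] = [T, T, T]
r3 m[φ0→X8] = [T, T, T]
r3 m[φ0→X4] = [T, T, T]
r3 m[φ0→X5] = [T, T, T]
r3 m[φ1→X0] = [F, T, T]
r3 m[φ1→X4] = [T, T, F]
r3 m[φ2→X0] = [T, T, T]
r3 m[φ2→X10] = [T, T, T]
r3 m[φ3→X5] = [T, T, T]
r3 m[φ3→X2] = [T, T, T]
r3 m[φ3→X6] = [T, T, T]
r3 m[φ4→X0] = [T, T, T]
r3 m[φ4→X3] = [T, F, T]
r3 m[φ5→X14] = [T, T, T]
r3 m[φ5→X5] = [F, F, T]
r3 m[φ6→X14] = [F, T, F]
r3 m[φ7→X0] = [T, F, T]
r3 m[φ8→X3] = [T, F, T]
r3 m[X8→φ0] = [T, T, T]
r3 m[X0→φ1] = [T, F, T]
r3 m[X0→φ2] = [F, F, T]
r3 m[X0→φ4] = [F, F, T]
r3 m[X0→φ7] = [F, T, T]
r3 m[X14→φ5] = [F, T, F]
r3 m[X14→φ6] = [T, T, T]
r3 m[X4→φ0] = [T, T, T]
r3 m[X4→φ1] = [T, T, T]
r3 m[X5→φ0] = [T, T, T]
r3 m[X5→φ3] = [T, T, T]
r3 m[X5→φ5] = [T, T, T]
r3 m[X10→φ2] = [T, T, T]
r3 m[X3→φ4] = [T, F, T]
r3 m[X3→φ8] = [T, T, T]
r3 m[X2→φ3] = [T, T, T]
r3 m[X6→φ3] = [T, T, T]
r4 m[φ0→X8] = [T, T, T]
r4 m[φ0→X4] = [T, T, T]
r4 m[φ0→X5] = [T, T, T]
r4 m[φ1→X0] = [F, T, T]
r4 m[φ1→X4] = [T, T, F]
r4 m[φ2→X0] = [T, T, T]
r4 m[φ2→X10] = [T, T, T]
r4 m[φ3→X5] = [T, T, T]
r4 m[φ3→X2] = [T, T, T]
r4 m[φ3→X6] = [T, T, T]
r4 m[φ4→X0] = [T, T, T]
r4 m[φ4→X3] = [T, F, T]
r4 m[φ5→X14] = [T, T, T]
r4 m[φ5→X5] = [F, F, T]
r4 m[φ6→X14] = [F, T, F]
r4 m[φ7→X0] = [T, F, T]
r4 m[φ8→X3] = [T, F, T]
r4 m[X8→φ0] = [T, T, T]
r4 m[X0→φ1] = [T, F, T]
r4 m[X0→φ2] = [F, F, T]
r4 m[X0→φ4] = [F, F, T]
r4 m[X0→φ7] = [F, T, T]
r4 m[X14→φ5] = [F, T, F]
r4 m[X14→φ6] = [T, T, T]
r4 m[X4→φ0] = [T, T, F]
r4 m[X4→φ1] = [T, T, T]
r4 m[X5→φ0] = [F, F, T]
r4 m[X5→φ3] = [F, F, T]
r4 m[X5→φ5] = [T, T, T]
r4 m[X10→φ2] = [T, T, T]
r4 m[X3→φ4] = [T, F, T]
r4 m[X3→φ8] = [T, F, T]
r4 m[X2→φ3] = [T, T, T]
r4 m[X6→φ3] = [T, T, T]
r5 m[φ0→X8] = [F, T, F]
r5 m[φ0→X4] = [T, T, F]
r5 m[φ0→X5] = [T, T, T]
r5 m[φ1→X0] = [F, T, T]
r5 m[φ1→X4] = [T, T, F]
r5 m[φ2→X0] = [T, T, T]
r5 m[φ2→X10] = [T, T, T]
r5 m[φ3→X5] = [T, T, T]
r5 m[φ3→X2] = [T, T, T]
r5 m[φ3→X6] = [T, T, T]
r5 m[φ4→X0] = [T, T, T]
r5 m[φ4→X3] = [T, F, T]
r5 m[φ5→X14] = [T, T, T]
r5 m[φ5→X5] = [F, F, T]
r5 m[φ6→X14] = [F, T, F]
r5 m[φ7→X0] = [T, F, T]
r5 m[φ8→X3] = [T, F, T]
r5 m[X8→φ0] = [T, T, T]
r5 m[X0→φ1] = [T, F, T]
r5 m[X0→φ2] = [F, F, T]
r5 m[X0→φ4] = [F, F, T]
r5 m[X0→φ7] = [F, T, T]
r5 m[X14→φ5] = [F, T, F]
r5 m[X14→φ6] = [T, T, T]
r5 m[X4→φ0] = [T, T, F]
r5 m[X4→φ1] = [T, T, T]
r5 m[X5→φ0] = [F, F, T]
r5 m[X5→φ3] = [F, F, T]
r5 m[X5→φ5] = [T, T, T]
r5 m[X10→φ2] = [T, T, T]
r5 m[X3→φ4] = [T, F, T]
r5 m[X3→φ8] = [T, F, T]
r5 m[X2→φ3] = [T, T, T]
r5 m[X6→φ3] = [T, T, T]
r6 m[φ0→X8] = [F, T, F]
r6 m[φ0→X4] = [T, T, F]
r6 m[φ0→X5] = [T, T, T]
r6 m[φ1→X0] = [F, T, T]
r6 m[φ1→X4] = [T, T, F]
r6 m[φ2→X0] = [T, T, T]
r6 m[φ2→X10] = [T, T, T]
r6 m[φ3→X5] = [T, T, T]
r6 m[φ3→X2] = [T, T, T]
r6 m[φ3→X6] = [T, T, T]
r6 m[φ4→X0] = [T, T, T]
r6 m[φ4→X3] = [T, F, T]
r6 m[φ5→X14] = [T, T, T]
r6 m[φ5→X5] = [F, F, T]
r6 m[φ6→X14] = [F, T, F]
r6 m[φ7→X0] = [T, F, T]
r6 m[φ8→X3] = [T, F, T]
r6 m[X8→φ0] = [T, T, T]
r6 m[X0→φ1] = [T, F, T]
r6 m[X0→φ2] = [F, F, T]
r6 m[X0→φ4] = [F, F, T]
r6 m[X0→φ7] = [F, T, T]
r6 m[X14→φ5] = [F, T, F]
r6 m[X14→φ6] = [T, T, T]
r6 m[X4→φ0] = [T, T, F]
r6 m[X4→φ1] = [T, T, F]
r6 m[X5→φ0] = [F, F, T]
r6 m[X5→φ3] = [F, F, T]
r6 m[X5→φ5] = [T, T, T]
r6 m[X10→φ2] = [T, T, T]
r6 m[X3→φ4] = [T, F, T]
r6 m[X3→φ8] = [T, F, T]
r6 m[X2→φ3] = [T, T, T]
r6 m[X6→φ3] = [T, T, T]
r7 m[φ0→X8] = [F, T, F]
r7 m[φ0→X4] = [T, T, F]
r7 m[φ0→X5] = [T, T, T]
r7 m[φ1→X0] = [F, T, T]
r7 m[φ1→X4] = [T, T, F]
r7 m[φ2→X0] = [T, T, T]
r7 m[φ2→X10] = [T, T, T]
r7 m[φ3→X5] = [T, T, T]
r7 m[φ3→X2] = [T, T, T]
r7 m[φ3→X6] = [T, T, T]
r7 m[φ4→X0] = [T, T, T]
r7 m[φ4→X3] = [T, F, T]
r7 m[φ5→X14] = [T, T, T]
r7 m[φ5→X5] = [F, F, T]
r7 m[φ6→X14] = [F, T, F]
r7 m[φ7→X0] = [T, F, T]
r7 m[φ8→X3] = [T, F, T]
r7 m[X8→φ0] = [T, T, T]
r7 m[X0→φ1] = [T, F, T]
r7 m[X0→φ2] = [F, F, T]
r7 m[X0→φ4] = [F, F, T]
r7 m[X0→φ7] = [F, T, T]
r7 m[X14→φ5] = [F, T, F]
r7 m[X14→φ6] = [T, T, T]
r7 m[X4→φ0] = [T, T, F]
r7 m[X4→φ1] = [T, T, F]
r7 m[X5→φ0] = [F, F, T]
r7 m[X5→φ3] = [F, F, T]
r7 m[X5→φ5] = [T, T, T]
r7 m[X10→φ2] = [T, T, T]
r7 m[X3→φ4] = [T, F, T]
r7 m[X3→φ8] = [T, F, T]
r7 m[X2→φ3] = [T, T, T]
r7 m[X6→φ3] = [T, T, T]
fixed point reached at round 7
b[X3] = ⊗ incoming = [T, F, T]

b[X3] = [T, F, T]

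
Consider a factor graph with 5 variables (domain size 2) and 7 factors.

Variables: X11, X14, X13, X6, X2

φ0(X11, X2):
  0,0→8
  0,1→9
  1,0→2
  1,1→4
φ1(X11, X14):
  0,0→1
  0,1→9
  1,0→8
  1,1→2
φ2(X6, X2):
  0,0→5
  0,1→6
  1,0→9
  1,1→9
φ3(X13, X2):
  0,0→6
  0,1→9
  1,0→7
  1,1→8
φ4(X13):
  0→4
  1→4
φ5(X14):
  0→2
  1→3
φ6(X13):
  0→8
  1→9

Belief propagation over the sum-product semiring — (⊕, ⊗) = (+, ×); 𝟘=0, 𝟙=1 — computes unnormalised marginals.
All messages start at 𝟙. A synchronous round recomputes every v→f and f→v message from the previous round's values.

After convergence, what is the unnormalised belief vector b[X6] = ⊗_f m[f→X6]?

b[X6] = [1818864, 2912112]

init: all messages = 𝟙 over 2 values
r1 m[φ0→X11] = [17, 6]
r1 m[φ0→X2] = [10, 13]
r1 m[φ1→X11] = [10, 10]
r1 m[φ1→X14] = [9, 11]
r1 m[φ2→X6] = [11, 18]
r1 m[φ2→X2] = [14, 15]
r1 m[φ3→X13] = [15, 15]
r1 m[φ3→X2] = [13, 17]
r1 m[φ4→X13] = [4, 4]
r1 m[φ5→X14] = [2, 3]
r1 m[φ6→X13] = [8, 9]
r1 m[X11→φ0] = [1, 1]
r1 m[X11→φ1] = [1, 1]
r1 m[X14→φ1] = [1, 1]
r1 m[X14→φ5] = [1, 1]
r1 m[X13→φ3] = [1, 1]
r1 m[X13→φ4] = [1, 1]
r1 m[X13→φ6] = [1, 1]
r1 m[X6→φ2] = [1, 1]
r1 m[X2→φ0] = [1, 1]
r1 m[X2→φ2] = [1, 1]
r1 m[X2→φ3] = [1, 1]
r2 m[φ0→X11] = [17, 6]
r2 m[φ0→X2] = [10, 13]
r2 m[φ1→X11] = [10, 10]
r2 m[φ1→X14] = [9, 11]
r2 m[φ2→X6] = [11, 18]
r2 m[φ2→X2] = [14, 15]
r2 m[φ3→X13] = [15, 15]
r2 m[φ3→X2] = [13, 17]
r2 m[φ4→X13] = [4, 4]
r2 m[φ5→X14] = [2, 3]
r2 m[φ6→X13] = [8, 9]
r2 m[X11→φ0] = [10, 10]
r2 m[X11→φ1] = [17, 6]
r2 m[X14→φ1] = [2, 3]
r2 m[X14→φ5] = [9, 11]
r2 m[X13→φ3] = [32, 36]
r2 m[X13→φ4] = [120, 135]
r2 m[X13→φ6] = [60, 60]
r2 m[X6→φ2] = [1, 1]
r2 m[X2→φ0] = [182, 255]
r2 m[X2→φ2] = [130, 221]
r2 m[X2→φ3] = [140, 195]
r3 m[φ0→X11] = [3751, 1384]
r3 m[φ0→X2] = [100, 130]
r3 m[φ1→X11] = [29, 22]
r3 m[φ1→X14] = [65, 165]
r3 m[φ2→X6] = [1976, 3159]
r3 m[φ2→X2] = [14, 15]
r3 m[φ3→X13] = [2595, 2540]
r3 m[φ3→X2] = [444, 576]
r3 m[φ4→X13] = [4, 4]
r3 m[φ5→X14] = [2, 3]
r3 m[φ6→X13] = [8, 9]
r3 m[X11→φ0] = [10, 10]
r3 m[X11→φ1] = [17, 6]
r3 m[X14→φ1] = [2, 3]
r3 m[X14→φ5] = [9, 11]
r3 m[X13→φ3] = [32, 36]
r3 m[X13→φ4] = [120, 135]
r3 m[X13→φ6] = [60, 60]
r3 m[X6→φ2] = [1, 1]
r3 m[X2→φ0] = [182, 255]
r3 m[X2→φ2] = [130, 221]
r3 m[X2→φ3] = [140, 195]
r4 m[φ0→X11] = [3751, 1384]
r4 m[φ0→X2] = [100, 130]
r4 m[φ1→X11] = [29, 22]
r4 m[φ1→X14] = [65, 165]
r4 m[φ2→X6] = [1976, 3159]
r4 m[φ2→X2] = [14, 15]
r4 m[φ3→X13] = [2595, 2540]
r4 m[φ3→X2] = [444, 576]
r4 m[φ4→X13] = [4, 4]
r4 m[φ5→X14] = [2, 3]
r4 m[φ6→X13] = [8, 9]
r4 m[X11→φ0] = [29, 22]
r4 m[X11→φ1] = [3751, 1384]
r4 m[X14→φ1] = [2, 3]
r4 m[X14→φ5] = [65, 165]
r4 m[X13→φ3] = [32, 36]
r4 m[X13→φ4] = [20760, 22860]
r4 m[X13→φ6] = [10380, 10160]
r4 m[X6→φ2] = [1, 1]
r4 m[X2→φ0] = [6216, 8640]
r4 m[X2→φ2] = [44400, 74880]
r4 m[X2→φ3] = [1400, 1950]
r5 m[φ0→X11] = [127488, 46992]
r5 m[φ0→X2] = [276, 349]
r5 m[φ1→X11] = [29, 22]
r5 m[φ1→X14] = [14823, 36527]
r5 m[φ2→X6] = [671280, 1073520]
r5 m[φ2→X2] = [14, 15]
r5 m[φ3→X13] = [25950, 25400]
r5 m[φ3→X2] = [444, 576]
r5 m[φ4→X13] = [4, 4]
r5 m[φ5→X14] = [2, 3]
r5 m[φ6→X13] = [8, 9]
r5 m[X11→φ0] = [29, 22]
r5 m[X11→φ1] = [3751, 1384]
r5 m[X14→φ1] = [2, 3]
r5 m[X14→φ5] = [65, 165]
r5 m[X13→φ3] = [32, 36]
r5 m[X13→φ4] = [20760, 22860]
r5 m[X13→φ6] = [10380, 10160]
r5 m[X6→φ2] = [1, 1]
r5 m[X2→φ0] = [6216, 8640]
r5 m[X2→φ2] = [44400, 74880]
r5 m[X2→φ3] = [1400, 1950]
r6 m[φ0→X11] = [127488, 46992]
r6 m[φ0→X2] = [276, 349]
r6 m[φ1→X11] = [29, 22]
r6 m[φ1→X14] = [14823, 36527]
r6 m[φ2→X6] = [671280, 1073520]
r6 m[φ2→X2] = [14, 15]
r6 m[φ3→X13] = [25950, 25400]
r6 m[φ3→X2] = [444, 576]
r6 m[φ4→X13] = [4, 4]
r6 m[φ5→X14] = [2, 3]
r6 m[φ6→X13] = [8, 9]
r6 m[X11→φ0] = [29, 22]
r6 m[X11→φ1] = [127488, 46992]
r6 m[X14→φ1] = [2, 3]
r6 m[X14→φ5] = [14823, 36527]
r6 m[X13→φ3] = [32, 36]
r6 m[X13→φ4] = [207600, 228600]
r6 m[X13→φ6] = [103800, 101600]
r6 m[X6→φ2] = [1, 1]
r6 m[X2→φ0] = [6216, 8640]
r6 m[X2→φ2] = [122544, 201024]
r6 m[X2→φ3] = [3864, 5235]
r7 m[φ0→X11] = [127488, 46992]
r7 m[φ0→X2] = [276, 349]
r7 m[φ1→X11] = [29, 22]
r7 m[φ1→X14] = [503424, 1241376]
r7 m[φ2→X6] = [1818864, 2912112]
r7 m[φ2→X2] = [14, 15]
r7 m[φ3→X13] = [70299, 68928]
r7 m[φ3→X2] = [444, 576]
r7 m[φ4→X13] = [4, 4]
r7 m[φ5→X14] = [2, 3]
r7 m[φ6→X13] = [8, 9]
r7 m[X11→φ0] = [29, 22]
r7 m[X11→φ1] = [127488, 46992]
r7 m[X14→φ1] = [2, 3]
r7 m[X14→φ5] = [14823, 36527]
r7 m[X13→φ3] = [32, 36]
r7 m[X13→φ4] = [207600, 228600]
r7 m[X13→φ6] = [103800, 101600]
r7 m[X6→φ2] = [1, 1]
r7 m[X2→φ0] = [6216, 8640]
r7 m[X2→φ2] = [122544, 201024]
r7 m[X2→φ3] = [3864, 5235]
r8 m[φ0→X11] = [127488, 46992]
r8 m[φ0→X2] = [276, 349]
r8 m[φ1→X11] = [29, 22]
r8 m[φ1→X14] = [503424, 1241376]
r8 m[φ2→X6] = [1818864, 2912112]
r8 m[φ2→X2] = [14, 15]
r8 m[φ3→X13] = [70299, 68928]
r8 m[φ3→X2] = [444, 576]
r8 m[φ4→X13] = [4, 4]
r8 m[φ5→X14] = [2, 3]
r8 m[φ6→X13] = [8, 9]
r8 m[X11→φ0] = [29, 22]
r8 m[X11→φ1] = [127488, 46992]
r8 m[X14→φ1] = [2, 3]
r8 m[X14→φ5] = [503424, 1241376]
r8 m[X13→φ3] = [32, 36]
r8 m[X13→φ4] = [562392, 620352]
r8 m[X13→φ6] = [281196, 275712]
r8 m[X6→φ2] = [1, 1]
r8 m[X2→φ0] = [6216, 8640]
r8 m[X2→φ2] = [122544, 201024]
r8 m[X2→φ3] = [3864, 5235]
r9 m[φ0→X11] = [127488, 46992]
r9 m[φ0→X2] = [276, 349]
r9 m[φ1→X11] = [29, 22]
r9 m[φ1→X14] = [503424, 1241376]
r9 m[φ2→X6] = [1818864, 2912112]
r9 m[φ2→X2] = [14, 15]
r9 m[φ3→X13] = [70299, 68928]
r9 m[φ3→X2] = [444, 576]
r9 m[φ4→X13] = [4, 4]
r9 m[φ5→X14] = [2, 3]
r9 m[φ6→X13] = [8, 9]
r9 m[X11→φ0] = [29, 22]
r9 m[X11→φ1] = [127488, 46992]
r9 m[X14→φ1] = [2, 3]
r9 m[X14→φ5] = [503424, 1241376]
r9 m[X13→φ3] = [32, 36]
r9 m[X13→φ4] = [562392, 620352]
r9 m[X13→φ6] = [281196, 275712]
r9 m[X6→φ2] = [1, 1]
r9 m[X2→φ0] = [6216, 8640]
r9 m[X2→φ2] = [122544, 201024]
r9 m[X2→φ3] = [3864, 5235]
fixed point reached at round 9
b[X6] = ⊗ incoming = [1818864, 2912112]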